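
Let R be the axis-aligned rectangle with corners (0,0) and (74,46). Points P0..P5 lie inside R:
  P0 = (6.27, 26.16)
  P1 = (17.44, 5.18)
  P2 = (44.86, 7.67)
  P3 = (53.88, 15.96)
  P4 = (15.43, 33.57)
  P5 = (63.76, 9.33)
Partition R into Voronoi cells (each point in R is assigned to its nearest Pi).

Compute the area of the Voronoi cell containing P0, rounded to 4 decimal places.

1. box [0,74]×[0,46]: [(0, 0) (74, 0) (74, 46) (0, 46)]
2. ⊥bis P0·P1 via (11.855,15.67): [(0, 9.3583) (68.8222, 46) (0, 46)]  |A|=1260.8823
3. ⊥bis P0·P2 via (25.565,16.915): [(0, 9.3583) (29.4593, 25.0428) (39.5008, 46) (0, 46)]  |A|=953.6343
4. ⊥bis P0·P3 via (30.075,21.06): [(0, 9.3583) (29.4593, 25.0428) (32.1163, 30.588) (35.4182, 46) (0, 46)]  |A|=922.1738
5. ⊥bis P0·P4 via (10.85,29.865): [(0, 43.2774) (0, 9.3583) (19.1788, 19.5693)]  |A|=325.2637
6. ⊥bis P0·P5 via (35.015,17.745): [(0, 43.2774) (0, 9.3583) (19.1788, 19.5693)]  |A|=325.2637
7. canonical 3-gon: [(0, 43.2774) (0, 9.3583) (19.1788, 19.5693)]
8. shoelace: 325.2637

Area of P0's cell: 325.2637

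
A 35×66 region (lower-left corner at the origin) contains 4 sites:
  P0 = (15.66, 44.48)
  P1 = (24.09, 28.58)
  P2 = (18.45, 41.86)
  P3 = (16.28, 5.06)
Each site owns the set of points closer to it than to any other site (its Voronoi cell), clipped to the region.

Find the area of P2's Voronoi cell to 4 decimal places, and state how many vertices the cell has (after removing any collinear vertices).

Area of P2's cell: 351.9589 (3 vertices)

1. box [0,35]×[0,66]: [(0, 0) (35, 0) (35, 66) (0, 66)]
2. ⊥bis P2·P0 via (17.055,43.17): [(0, 25.0084) (0, 0) (35, 0) (35, 62.2794)]  |A|=1527.5356
3. ⊥bis P2·P1 via (21.27,35.22): [(1.8405, 26.9683) (35, 41.0511) (35, 62.2794)]  |A|=351.9589
4. ⊥bis P2·P3 via (17.365,23.46): [(1.8405, 26.9683) (35, 41.0511) (35, 62.2794)]  |A|=351.9589
5. canonical 3-gon: [(1.8405, 26.9683) (35, 41.0511) (35, 62.2794)]
6. shoelace: 351.9589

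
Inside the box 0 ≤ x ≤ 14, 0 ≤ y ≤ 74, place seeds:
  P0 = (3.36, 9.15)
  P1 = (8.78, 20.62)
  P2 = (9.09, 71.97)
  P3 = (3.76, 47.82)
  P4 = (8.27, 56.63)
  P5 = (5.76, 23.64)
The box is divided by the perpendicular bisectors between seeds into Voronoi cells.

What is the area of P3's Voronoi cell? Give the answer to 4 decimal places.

1. box [0,14]×[0,74]: [(0, 0) (14, 0) (14, 74) (0, 74)]
2. ⊥bis P3·P0 via (3.56,28.485): [(0, 28.5218) (14, 28.377) (14, 74) (0, 74)]  |A|=637.7082
3. ⊥bis P3·P1 via (6.27,34.22): [(0, 33.0628) (14, 35.6466) (14, 74) (0, 74)]  |A|=555.0338
4. ⊥bis P3·P2 via (6.425,59.895): [(0, 61.313) (0, 33.0628) (14, 35.6466) (14, 58.2232)]  |A|=355.7871
5. ⊥bis P3·P4 via (6.015,52.225): [(0, 55.3042) (0, 33.0628) (14, 35.6466) (14, 48.1373)]  |A|=243.1245
6. ⊥bis P3·P5 via (4.76,35.73): [(0, 55.3042) (0, 35.3363) (14, 36.4943) (14, 48.1373)]  |A|=221.2768
7. canonical 4-gon: [(0, 55.3042) (0, 35.3363) (14, 36.4943) (14, 48.1373)]
8. shoelace: 221.2768

Area of P3's cell: 221.2768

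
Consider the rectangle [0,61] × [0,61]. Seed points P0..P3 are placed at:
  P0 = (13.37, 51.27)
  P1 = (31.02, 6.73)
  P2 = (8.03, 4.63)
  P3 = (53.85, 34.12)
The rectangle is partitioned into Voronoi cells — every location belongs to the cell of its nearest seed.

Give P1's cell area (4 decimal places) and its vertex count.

1. box [0,61]×[0,61]: [(0, 0) (61, 0) (61, 61) (0, 61)]
2. ⊥bis P1·P0 via (22.195,29): [(0, 20.2047) (0, 0) (61, 0) (61, 44.3774)]  |A|=1969.7539
3. ⊥bis P1·P2 via (19.525,5.68): [(17.5625, 27.1643) (20.0438, 0) (61, 0) (61, 44.3774)]  |A|=1520.0926
4. ⊥bis P1·P3 via (42.435,20.425): [(28.9404, 31.673) (17.5625, 27.1643) (20.0438, 0) (61, 0) (61, 4.9508)]  |A|=888.0913
5. canonical 5-gon: [(28.9404, 31.673) (17.5625, 27.1643) (20.0438, 0) (61, 0) (61, 4.9508)]
6. shoelace: 888.0913

Area of P1's cell: 888.0913 (5 vertices)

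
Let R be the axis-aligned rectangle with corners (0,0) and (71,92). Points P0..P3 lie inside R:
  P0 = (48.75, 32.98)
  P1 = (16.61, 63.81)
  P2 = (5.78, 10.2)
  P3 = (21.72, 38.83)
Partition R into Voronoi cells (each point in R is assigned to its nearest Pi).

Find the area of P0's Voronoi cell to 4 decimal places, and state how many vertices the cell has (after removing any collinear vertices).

1. box [0,71]×[0,92]: [(0, 0) (71, 0) (71, 92) (0, 92)]
2. ⊥bis P0·P1 via (32.68,48.395): [(0, 14.3264) (0, 0) (71, 0) (71, 88.3433)]  |A|=3644.7726
3. ⊥bis P0·P2 via (27.265,21.59): [(20.0402, 35.2181) (38.7107, 0) (71, 0) (71, 88.3433)]  |A|=2819.5618
4. ⊥bis P0·P3 via (35.235,35.905): [(39.4702, 55.4737) (30.7245, 15.0643) (38.7107, 0) (71, 0) (71, 88.3433)]  |A|=2515.5592
5. canonical 5-gon: [(39.4702, 55.4737) (30.7245, 15.0643) (38.7107, 0) (71, 0) (71, 88.3433)]
6. shoelace: 2515.5592

Area of P0's cell: 2515.5592 (5 vertices)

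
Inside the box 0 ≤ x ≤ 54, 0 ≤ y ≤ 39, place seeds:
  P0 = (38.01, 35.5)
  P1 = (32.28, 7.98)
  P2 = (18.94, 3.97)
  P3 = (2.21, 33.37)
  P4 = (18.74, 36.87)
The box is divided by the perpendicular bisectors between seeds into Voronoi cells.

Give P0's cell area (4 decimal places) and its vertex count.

Area of P0's cell: 480.1974 (4 vertices)

1. box [0,54]×[0,39]: [(0, 0) (54, 0) (54, 39) (0, 39)]
2. ⊥bis P0·P1 via (35.145,21.74): [(0, 29.0576) (54, 17.8142) (54, 39) (0, 39)]  |A|=840.462
3. ⊥bis P0·P2 via (28.475,19.735): [(0, 36.9573) (19.918, 24.9104) (54, 17.8142) (54, 39) (0, 39)]  |A|=761.7893
4. ⊥bis P0·P3 via (20.11,34.435): [(20.6862, 24.7505) (54, 17.8142) (54, 39) (19.8384, 39)]  |A|=596.2833
5. ⊥bis P0·P4 via (28.375,36.185): [(27.4618, 23.3397) (54, 17.8142) (54, 39) (28.5751, 39)]  |A|=480.1974
6. canonical 4-gon: [(27.4618, 23.3397) (54, 17.8142) (54, 39) (28.5751, 39)]
7. shoelace: 480.1974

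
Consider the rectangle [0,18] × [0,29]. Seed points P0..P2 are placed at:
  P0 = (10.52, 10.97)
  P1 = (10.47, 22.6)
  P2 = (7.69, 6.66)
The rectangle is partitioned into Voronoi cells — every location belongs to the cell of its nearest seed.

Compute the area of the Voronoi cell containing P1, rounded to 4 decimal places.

1. box [0,18]×[0,29]: [(0, 0) (18, 0) (18, 29) (0, 29)]
2. ⊥bis P1·P0 via (10.495,16.785): [(0, 16.7399) (18, 16.8173) (18, 29) (0, 29)]  |A|=219.9857
3. ⊥bis P1·P2 via (9.08,14.63): [(0, 16.7399) (18, 16.8173) (18, 29) (0, 29)]  |A|=219.9857
4. canonical 4-gon: [(0, 16.7399) (18, 16.8173) (18, 29) (0, 29)]
5. shoelace: 219.9857

Area of P1's cell: 219.9857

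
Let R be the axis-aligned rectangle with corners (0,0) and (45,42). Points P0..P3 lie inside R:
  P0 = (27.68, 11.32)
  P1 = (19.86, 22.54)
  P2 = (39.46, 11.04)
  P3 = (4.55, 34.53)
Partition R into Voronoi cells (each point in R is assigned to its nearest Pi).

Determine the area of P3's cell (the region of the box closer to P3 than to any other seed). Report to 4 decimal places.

Area of P3's cell: 330.4398

1. box [0,45]×[0,42]: [(0, 0) (45, 0) (45, 42) (0, 42)]
2. ⊥bis P3·P0 via (16.115,22.925): [(0, 6.8655) (35.256, 42) (0, 42)]  |A|=619.3497
3. ⊥bis P3·P1 via (12.205,28.535): [(0, 12.9505) (22.7501, 42) (0, 42)]  |A|=330.4398
4. ⊥bis P3·P2 via (22.005,22.785): [(0, 12.9505) (22.7501, 42) (0, 42)]  |A|=330.4398
5. canonical 3-gon: [(0, 12.9505) (22.7501, 42) (0, 42)]
6. shoelace: 330.4398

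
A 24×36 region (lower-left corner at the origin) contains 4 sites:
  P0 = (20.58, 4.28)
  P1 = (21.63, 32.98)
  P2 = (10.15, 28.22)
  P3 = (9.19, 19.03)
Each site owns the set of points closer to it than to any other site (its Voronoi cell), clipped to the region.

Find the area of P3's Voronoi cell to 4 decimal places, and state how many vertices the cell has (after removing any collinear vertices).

1. box [0,24]×[0,36]: [(0, 0) (24, 0) (24, 36) (0, 36)]
2. ⊥bis P3·P0 via (14.885,11.655): [(0, 0.1608) (24, 18.6936) (24, 36) (0, 36)]  |A|=637.7474
3. ⊥bis P3·P1 via (15.41,26.005): [(0, 0.1608) (23.7904, 18.5318) (4.2018, 36) (0, 36)]  |A|=463.0133
4. ⊥bis P3·P2 via (9.67,23.625): [(0, 24.6351) (0, 0.1608) (23.7904, 18.5318) (19.1946, 22.63)]  |A|=325.8524
5. canonical 4-gon: [(0, 24.6351) (0, 0.1608) (23.7904, 18.5318) (19.1946, 22.63)]
6. shoelace: 325.8524

Area of P3's cell: 325.8524 (4 vertices)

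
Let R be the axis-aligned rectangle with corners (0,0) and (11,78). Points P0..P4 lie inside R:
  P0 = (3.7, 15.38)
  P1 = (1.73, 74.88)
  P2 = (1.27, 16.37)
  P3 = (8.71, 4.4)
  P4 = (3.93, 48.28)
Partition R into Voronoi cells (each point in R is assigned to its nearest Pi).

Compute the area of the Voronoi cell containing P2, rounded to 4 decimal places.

Area of P2's cell: 102.1125

1. box [0,11]×[0,78]: [(0, 0) (11, 0) (11, 78) (0, 78)]
2. ⊥bis P2·P0 via (2.485,15.875): [(0, 9.7755) (11, 36.7755) (11, 78) (0, 78)]  |A|=601.97
3. ⊥bis P2·P1 via (1.5,45.625): [(0, 45.6368) (0, 9.7755) (11, 36.7755) (11, 45.5503)]  |A|=245.4991
4. ⊥bis P2·P3 via (4.99,10.385): [(0, 45.6368) (0, 9.7755) (11, 36.7755) (11, 45.5503)]  |A|=245.4991
5. ⊥bis P2·P4 via (2.6,32.325): [(0, 32.5417) (0, 9.7755) (8.9705, 31.794)]  |A|=102.1125
6. canonical 3-gon: [(0, 32.5417) (0, 9.7755) (8.9705, 31.794)]
7. shoelace: 102.1125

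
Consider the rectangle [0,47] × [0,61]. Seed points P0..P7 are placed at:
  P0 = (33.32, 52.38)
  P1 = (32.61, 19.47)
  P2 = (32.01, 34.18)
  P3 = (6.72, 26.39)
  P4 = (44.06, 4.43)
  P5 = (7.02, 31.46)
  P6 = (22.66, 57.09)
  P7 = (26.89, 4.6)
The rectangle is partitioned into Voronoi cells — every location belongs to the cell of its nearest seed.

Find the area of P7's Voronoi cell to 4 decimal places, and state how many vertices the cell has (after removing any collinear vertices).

Area of P7's cell: 379.4664 (4 vertices)

1. box [0,47]×[0,61]: [(0, 0) (47, 0) (47, 61) (0, 61)]
2. ⊥bis P7·P0 via (30.105,28.49): [(0, 32.5414) (0, 0) (47, 0) (47, 26.2164)]  |A|=1380.8068
3. ⊥bis P7·P1 via (29.75,12.035): [(0, 23.4788) (0, 0) (47, 0) (47, 5.3995)]  |A|=678.641
4. ⊥bis P7·P2 via (29.45,19.39): [(0, 23.4788) (0, 0) (47, 0) (47, 5.3995)]  |A|=678.641
5. ⊥bis P7·P3 via (16.805,15.495): [(17.9647, 16.5684) (0.0655, 0) (47, 0) (47, 5.3995)]  |A|=467.2038
6. ⊥bis P7·P4 via (35.475,4.515): [(35.5275, 9.8126) (17.9647, 16.5684) (0.0655, 0) (35.4303, 0)]  |A|=379.4664
7. ⊥bis P7·P5 via (16.955,18.03): [(35.5275, 9.8126) (17.9647, 16.5684) (0.0655, 0) (35.4303, 0)]  |A|=379.4664
8. ⊥bis P7·P6 via (24.775,30.845): [(35.5275, 9.8126) (17.9647, 16.5684) (0.0655, 0) (35.4303, 0)]  |A|=379.4664
9. canonical 4-gon: [(35.5275, 9.8126) (17.9647, 16.5684) (0.0655, 0) (35.4303, 0)]
10. shoelace: 379.4664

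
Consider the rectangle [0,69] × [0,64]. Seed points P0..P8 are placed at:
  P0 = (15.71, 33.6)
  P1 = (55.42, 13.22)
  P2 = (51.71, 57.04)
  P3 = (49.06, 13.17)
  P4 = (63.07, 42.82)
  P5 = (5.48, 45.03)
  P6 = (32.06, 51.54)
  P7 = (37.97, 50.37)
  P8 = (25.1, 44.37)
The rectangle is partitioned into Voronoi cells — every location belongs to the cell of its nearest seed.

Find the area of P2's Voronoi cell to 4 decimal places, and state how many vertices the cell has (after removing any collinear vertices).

1. box [0,69]×[0,64]: [(0, 0) (69, 0) (69, 64) (0, 64)]
2. ⊥bis P2·P0 via (33.71,45.32): [(63.2184, 0) (69, 0) (69, 64) (21.5472, 64)]  |A|=1703.5008
3. ⊥bis P2·P1 via (53.565,35.13): [(41.0355, 34.0692) (69, 36.4368) (69, 64) (21.5472, 64)]  |A|=1095.5448
4. ⊥bis P2·P3 via (50.385,35.105): [(39.9507, 35.7353) (52.0686, 35.0033) (69, 36.4368) (69, 64) (21.5472, 64)]  |A|=1085.8471
5. ⊥bis P2·P4 via (57.39,49.93): [(39.8381, 35.9082) (69, 59.2049) (69, 64) (21.5472, 64)]  |A|=736.4324
6. ⊥bis P2·P5 via (28.595,51.035): [(27.6696, 54.597) (39.8381, 35.9082) (69, 59.2049) (69, 64) (25.2268, 64)]  |A|=719.1328
7. ⊥bis P2·P6 via (41.885,54.29): [(45.7158, 40.6037) (69, 59.2049) (69, 64) (39.1672, 64)]  |A|=404.8128
8. ⊥bis P2·P7 via (44.84,53.705): [(49.6674, 43.7606) (69, 59.2049) (69, 64) (39.8424, 64)]  |A|=341.4166
9. ⊥bis P2·P8 via (38.405,50.705): [(49.6674, 43.7606) (69, 59.2049) (69, 64) (39.8424, 64)]  |A|=341.4166
10. canonical 4-gon: [(49.6674, 43.7606) (69, 59.2049) (69, 64) (39.8424, 64)]
11. shoelace: 341.4166

Area of P2's cell: 341.4166 (4 vertices)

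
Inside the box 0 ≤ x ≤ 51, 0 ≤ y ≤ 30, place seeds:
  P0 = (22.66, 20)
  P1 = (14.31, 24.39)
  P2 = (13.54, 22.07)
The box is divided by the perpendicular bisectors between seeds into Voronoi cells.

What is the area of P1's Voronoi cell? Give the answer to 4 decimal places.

1. box [0,51]×[0,30]: [(0, 0) (51, 0) (51, 30) (0, 30)]
2. ⊥bis P1·P0 via (18.485,22.195): [(0, 0) (6.816, 0) (22.5885, 30) (0, 30)]  |A|=441.0672
3. ⊥bis P1·P2 via (13.925,23.23): [(0, 27.8517) (18.2708, 21.7876) (22.5885, 30) (0, 30)]  |A|=112.3784
4. canonical 4-gon: [(0, 27.8517) (18.2708, 21.7876) (22.5885, 30) (0, 30)]
5. shoelace: 112.3784

Area of P1's cell: 112.3784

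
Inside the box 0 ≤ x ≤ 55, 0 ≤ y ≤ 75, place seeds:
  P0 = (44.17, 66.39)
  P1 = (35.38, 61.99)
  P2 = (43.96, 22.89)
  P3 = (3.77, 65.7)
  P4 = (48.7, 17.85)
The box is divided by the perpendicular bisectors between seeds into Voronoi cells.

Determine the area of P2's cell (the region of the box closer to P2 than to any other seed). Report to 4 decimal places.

Area of P2's cell: 1653.9549

1. box [0,55]×[0,75]: [(0, 0) (55, 0) (55, 75) (0, 75)]
2. ⊥bis P2·P0 via (44.065,44.64): [(0, 44.8527) (0, 0) (55, 0) (55, 44.5872)]  |A|=2459.5983
3. ⊥bis P2·P1 via (39.67,42.44): [(49.5744, 44.6134) (0, 33.7349) (0, 0) (55, 0) (55, 44.5872)]  |A|=2184.0188
4. ⊥bis P2·P3 via (23.865,44.295): [(49.5744, 44.6134) (16.4651, 37.348) (0, 21.8906) (0, 0) (55, 0) (55, 44.5872)]  |A|=2086.5095
5. ⊥bis P2·P4 via (46.33,20.37): [(49.5744, 44.6134) (16.4651, 37.348) (0, 21.8906) (0, 0) (24.6708, 0) (55, 28.5239) (55, 44.5872)]  |A|=1653.9549
6. canonical 7-gon: [(49.5744, 44.6134) (16.4651, 37.348) (0, 21.8906) (0, 0) (24.6708, 0) (55, 28.5239) (55, 44.5872)]
7. shoelace: 1653.9549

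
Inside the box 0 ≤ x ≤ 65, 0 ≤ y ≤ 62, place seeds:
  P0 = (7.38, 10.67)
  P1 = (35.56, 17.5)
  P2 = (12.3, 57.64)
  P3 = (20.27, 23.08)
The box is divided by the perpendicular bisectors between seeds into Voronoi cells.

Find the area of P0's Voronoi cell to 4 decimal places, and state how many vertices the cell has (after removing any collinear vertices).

1. box [0,65]×[0,62]: [(0, 0) (65, 0) (65, 62) (0, 62)]
2. ⊥bis P0·P1 via (21.47,14.085): [(0, 0) (24.8838, 0) (9.8568, 62) (0, 62)]  |A|=1076.9588
3. ⊥bis P0·P2 via (9.84,34.155): [(0, 35.1857) (0, 0) (24.8838, 0) (16.7819, 33.4279)]  |A|=711.1468
4. ⊥bis P0·P3 via (13.825,16.875): [(0, 31.2347) (0, 0) (24.8838, 0) (23.1384, 7.2014)]  |A|=450.9595
5. canonical 4-gon: [(0, 31.2347) (0, 0) (24.8838, 0) (23.1384, 7.2014)]
6. shoelace: 450.9595

Area of P0's cell: 450.9595 (4 vertices)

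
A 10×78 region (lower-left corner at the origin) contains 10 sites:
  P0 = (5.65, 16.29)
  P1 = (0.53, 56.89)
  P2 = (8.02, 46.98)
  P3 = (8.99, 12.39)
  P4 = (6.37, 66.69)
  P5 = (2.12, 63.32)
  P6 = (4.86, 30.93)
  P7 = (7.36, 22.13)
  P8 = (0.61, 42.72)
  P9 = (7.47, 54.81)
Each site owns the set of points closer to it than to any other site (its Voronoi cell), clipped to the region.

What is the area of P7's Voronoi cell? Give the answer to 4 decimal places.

1. box [0,10]×[0,78]: [(0, 0) (10, 0) (10, 78) (0, 78)]
2. ⊥bis P7·P0 via (6.505,19.21): [(0, 21.1147) (10, 18.1866) (10, 78) (0, 78)]  |A|=583.4932
3. ⊥bis P7·P1 via (3.945,39.51): [(0, 38.7348) (0, 21.1147) (10, 18.1866) (10, 40.6997)]  |A|=200.6662
4. ⊥bis P7·P2 via (7.69,34.555): [(0, 34.7592) (0, 21.1147) (10, 18.1866) (10, 34.4936)]  |A|=149.7577
5. ⊥bis P7·P3 via (8.175,17.26): [(0, 34.7592) (0, 21.1147) (10, 18.1866) (10, 34.4936)]  |A|=149.7577
6. ⊥bis P7·P4 via (6.865,44.41): [(0, 34.7592) (0, 21.1147) (10, 18.1866) (10, 34.4936)]  |A|=149.7577
7. ⊥bis P7·P5 via (4.74,42.725): [(0, 34.7592) (0, 21.1147) (10, 18.1866) (10, 34.4936)]  |A|=149.7577
8. ⊥bis P7·P6 via (6.11,26.53): [(0, 24.7942) (0, 21.1147) (10, 18.1866) (10, 27.6351)]  |A|=65.6398
9. ⊥bis P7·P8 via (3.985,32.425): [(0, 24.7942) (0, 21.1147) (10, 18.1866) (10, 27.6351)]  |A|=65.6398
10. ⊥bis P7·P9 via (7.415,38.47): [(0, 24.7942) (0, 21.1147) (10, 18.1866) (10, 27.6351)]  |A|=65.6398
11. canonical 4-gon: [(0, 24.7942) (0, 21.1147) (10, 18.1866) (10, 27.6351)]
12. shoelace: 65.6398

Area of P7's cell: 65.6398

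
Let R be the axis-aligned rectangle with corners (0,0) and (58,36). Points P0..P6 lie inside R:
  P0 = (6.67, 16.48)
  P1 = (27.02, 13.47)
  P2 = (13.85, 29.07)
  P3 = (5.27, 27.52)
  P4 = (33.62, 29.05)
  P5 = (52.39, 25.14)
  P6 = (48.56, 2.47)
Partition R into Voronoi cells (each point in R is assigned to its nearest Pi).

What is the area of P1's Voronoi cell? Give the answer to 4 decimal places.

Area of P1's cell: 462.1648

1. box [0,58]×[0,36]: [(0, 0) (58, 0) (58, 36) (0, 36)]
2. ⊥bis P1·P0 via (16.845,14.975): [(14.63, 0) (58, 0) (58, 36) (19.9548, 36)]  |A|=1465.4724
3. ⊥bis P1·P2 via (20.435,21.27): [(17.3967, 18.705) (14.63, 0) (58, 0) (58, 36) (37.8828, 36)]  |A|=1310.4399
4. ⊥bis P1·P3 via (16.145,20.495): [(17.3967, 18.705) (14.63, 0) (58, 0) (58, 36) (37.8828, 36)]  |A|=1310.4399
5. ⊥bis P1·P4 via (30.32,21.26): [(23.7299, 24.0517) (17.3967, 18.705) (14.63, 0) (58, 0) (58, 9.5342)]  |A|=736.7644
6. ⊥bis P1·P5 via (39.705,19.305): [(40.8595, 16.7953) (23.7299, 24.0517) (17.3967, 18.705) (14.63, 0) (48.5851, 0)]  |A|=575.9912
7. ⊥bis P1·P6 via (37.79,7.97): [(41.5406, 15.3144) (40.8595, 16.7953) (23.7299, 24.0517) (17.3967, 18.705) (14.63, 0) (33.7199, 0)]  |A|=462.1648
8. canonical 6-gon: [(41.5406, 15.3144) (40.8595, 16.7953) (23.7299, 24.0517) (17.3967, 18.705) (14.63, 0) (33.7199, 0)]
9. shoelace: 462.1648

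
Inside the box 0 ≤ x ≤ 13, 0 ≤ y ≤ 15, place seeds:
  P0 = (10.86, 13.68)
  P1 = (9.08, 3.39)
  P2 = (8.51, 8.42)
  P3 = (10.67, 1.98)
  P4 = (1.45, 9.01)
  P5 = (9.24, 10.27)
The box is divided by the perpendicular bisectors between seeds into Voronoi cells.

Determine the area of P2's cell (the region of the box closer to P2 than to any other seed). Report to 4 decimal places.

1. box [0,13]×[0,15]: [(0, 0) (13, 0) (13, 15) (0, 15)]
2. ⊥bis P2·P0 via (9.685,11.05): [(0, 0) (13, 0) (13, 9.569) (0.8437, 15) (0, 15)]  |A|=161.9894
3. ⊥bis P2·P1 via (8.795,5.905): [(0, 4.9083) (13, 6.3815) (13, 9.569) (0.8437, 15) (0, 15)]  |A|=88.6053
4. ⊥bis P2·P3 via (9.59,5.2): [(0, 4.9083) (13, 6.3815) (13, 9.569) (0.8437, 15) (0, 15)]  |A|=88.6053
5. ⊥bis P2·P4 via (4.98,8.715): [(4.7065, 5.4417) (13, 6.3815) (13, 9.569) (5.3375, 12.9923)]  |A|=43.2264
6. ⊥bis P2·P5 via (8.875,9.345): [(5.1553, 10.8128) (4.7065, 5.4417) (13, 6.3815) (13, 7.7173)]  |A|=27.3012
7. canonical 4-gon: [(5.1553, 10.8128) (4.7065, 5.4417) (13, 6.3815) (13, 7.7173)]
8. shoelace: 27.3012

Area of P2's cell: 27.3012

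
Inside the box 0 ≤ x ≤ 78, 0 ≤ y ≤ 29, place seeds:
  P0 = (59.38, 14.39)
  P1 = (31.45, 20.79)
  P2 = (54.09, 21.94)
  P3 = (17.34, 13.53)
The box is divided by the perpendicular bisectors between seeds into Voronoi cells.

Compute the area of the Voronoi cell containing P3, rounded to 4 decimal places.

Area of P3's cell: 747.1457

1. box [0,78]×[0,29]: [(0, 0) (78, 0) (78, 29) (0, 29)]
2. ⊥bis P3·P0 via (38.36,13.96): [(0, 0) (38.6456, 0) (38.0523, 29) (0, 29)]  |A|=1112.1196
3. ⊥bis P3·P1 via (24.395,17.16): [(0, 0) (33.2243, 0) (18.303, 29) (0, 29)]  |A|=747.1457
4. ⊥bis P3·P2 via (35.715,17.735): [(0, 0) (33.2243, 0) (18.303, 29) (0, 29)]  |A|=747.1457
5. canonical 4-gon: [(0, 0) (33.2243, 0) (18.303, 29) (0, 29)]
6. shoelace: 747.1457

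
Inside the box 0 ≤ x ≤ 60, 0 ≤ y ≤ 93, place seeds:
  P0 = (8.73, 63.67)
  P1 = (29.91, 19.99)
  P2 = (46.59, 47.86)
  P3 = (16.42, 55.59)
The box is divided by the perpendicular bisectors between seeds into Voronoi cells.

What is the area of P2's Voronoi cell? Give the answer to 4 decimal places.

Area of P2's cell: 1610.1360

1. box [0,60]×[0,93]: [(0, 0) (60, 0) (60, 93) (0, 93)]
2. ⊥bis P2·P0 via (27.66,55.765): [(4.373, 0) (60, 0) (60, 93) (43.209, 93)]  |A|=3367.4353
3. ⊥bis P2·P1 via (38.25,33.925): [(22.4809, 43.3627) (60, 20.9078) (60, 93) (43.209, 93)]  |A|=1769.1473
4. ⊥bis P2·P3 via (31.505,51.725): [(40.2882, 86.0055) (28.4475, 39.7917) (60, 20.9078) (60, 93) (43.209, 93)]  |A|=1610.136
5. canonical 5-gon: [(40.2882, 86.0055) (28.4475, 39.7917) (60, 20.9078) (60, 93) (43.209, 93)]
6. shoelace: 1610.136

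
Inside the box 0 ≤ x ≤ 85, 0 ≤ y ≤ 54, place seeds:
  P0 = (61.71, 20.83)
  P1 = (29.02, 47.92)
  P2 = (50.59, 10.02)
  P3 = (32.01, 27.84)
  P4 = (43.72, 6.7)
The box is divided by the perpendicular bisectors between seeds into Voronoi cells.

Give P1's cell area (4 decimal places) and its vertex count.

Area of P1's cell: 928.3298 (4 vertices)

1. box [0,85]×[0,54]: [(0, 0) (85, 0) (85, 54) (0, 54)]
2. ⊥bis P1·P0 via (45.365,34.375): [(0, 0) (16.8787, 0) (61.6281, 54) (0, 54)]  |A|=2119.6827
3. ⊥bis P1·P2 via (39.805,28.97): [(0, 6.3158) (41.8508, 30.1343) (61.6281, 54) (0, 54)]  |A|=1733.2088
4. ⊥bis P1·P3 via (30.515,37.88): [(0, 33.3362) (50.7688, 40.8959) (61.6281, 54) (0, 54)]  |A|=928.3298
5. ⊥bis P1·P4 via (36.37,27.31): [(0, 33.3362) (50.7688, 40.8959) (61.6281, 54) (0, 54)]  |A|=928.3298
6. canonical 4-gon: [(0, 33.3362) (50.7688, 40.8959) (61.6281, 54) (0, 54)]
7. shoelace: 928.3298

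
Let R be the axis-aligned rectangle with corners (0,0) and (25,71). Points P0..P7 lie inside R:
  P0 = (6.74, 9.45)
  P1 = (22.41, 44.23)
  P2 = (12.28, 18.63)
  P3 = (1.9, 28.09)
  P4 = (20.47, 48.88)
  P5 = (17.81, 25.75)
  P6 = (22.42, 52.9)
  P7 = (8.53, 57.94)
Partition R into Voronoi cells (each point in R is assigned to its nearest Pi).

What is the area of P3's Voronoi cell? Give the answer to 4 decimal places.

Area of P3's cell: 219.8604

1. box [0,25]×[0,71]: [(0, 0) (25, 0) (25, 71) (0, 71)]
2. ⊥bis P3·P0 via (4.32,18.77): [(0, 17.6483) (25, 24.1397) (25, 71) (0, 71)]  |A|=1252.6502
3. ⊥bis P3·P1 via (12.155,36.16): [(0, 51.606) (0, 17.6483) (22.1886, 23.4097)]  |A|=376.738
4. ⊥bis P3·P2 via (7.09,23.36): [(15.2134, 32.2735) (0, 51.606) (0, 17.6483) (2.4687, 18.2893)]  |A|=271.484
5. ⊥bis P3·P4 via (11.185,38.485): [(15.2134, 32.2735) (8.2916, 41.0694) (0, 48.4756) (0, 17.6483) (2.4687, 18.2893)]  |A|=258.506
6. ⊥bis P3·P5 via (9.855,26.92): [(9.7627, 26.2927) (11.3622, 37.1675) (8.2916, 41.0694) (0, 48.4756) (0, 17.6483) (2.4687, 18.2893)]  |A|=233.6511
7. ⊥bis P3·P6 via (12.16,40.495): [(9.7627, 26.2927) (11.3622, 37.1675) (8.2916, 41.0694) (0, 48.4756) (0, 17.6483) (2.4687, 18.2893)]  |A|=233.6511
8. ⊥bis P3·P7 via (5.215,43.015): [(9.7627, 26.2927) (11.3622, 37.1675) (8.2916, 41.0694) (6.4108, 42.7494) (0, 44.1733) (0, 17.6483) (2.4687, 18.2893)]  |A|=219.8604
9. canonical 7-gon: [(9.7627, 26.2927) (11.3622, 37.1675) (8.2916, 41.0694) (6.4108, 42.7494) (0, 44.1733) (0, 17.6483) (2.4687, 18.2893)]
10. shoelace: 219.8604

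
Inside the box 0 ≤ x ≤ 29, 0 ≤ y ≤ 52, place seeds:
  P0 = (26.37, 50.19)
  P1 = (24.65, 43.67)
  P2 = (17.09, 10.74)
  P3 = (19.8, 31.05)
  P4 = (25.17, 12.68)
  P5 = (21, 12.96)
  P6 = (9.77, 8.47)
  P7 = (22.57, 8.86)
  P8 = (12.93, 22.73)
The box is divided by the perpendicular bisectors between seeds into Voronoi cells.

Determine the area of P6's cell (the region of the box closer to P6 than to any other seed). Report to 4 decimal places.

1. box [0,29]×[0,52]: [(0, 0) (29, 0) (29, 52) (0, 52)]
2. ⊥bis P6·P0 via (18.07,29.33): [(0, 36.5199) (0, 0) (29, 0) (29, 24.9811)]  |A|=891.7636
3. ⊥bis P6·P1 via (17.21,26.07): [(0, 33.3451) (0, 0) (29, 0) (29, 21.086)]  |A|=789.2521
4. ⊥bis P6·P2 via (13.43,9.605): [(6.9834, 30.393) (0, 33.3451) (0, 0) (16.4086, 0)]  |A|=365.7854
5. ⊥bis P6·P3 via (14.785,19.76): [(9.5613, 22.0804) (0, 26.3275) (0, 0) (16.4086, 0)]  |A|=307.0161
6. ⊥bis P6·P4 via (17.47,10.575): [(9.5613, 22.0804) (0, 26.3275) (0, 0) (16.4086, 0)]  |A|=307.0161
7. ⊥bis P6·P5 via (15.385,10.715): [(9.5613, 22.0804) (0, 26.3275) (0, 0) (16.4086, 0)]  |A|=307.0161
8. ⊥bis P6·P7 via (16.17,8.665): [(9.5613, 22.0804) (0, 26.3275) (0, 0) (16.4086, 0)]  |A|=307.0161
9. ⊥bis P6·P8 via (11.35,15.6): [(11.5872, 15.5474) (0, 18.1151) (0, 0) (16.4086, 0)]  |A|=232.5077
10. canonical 4-gon: [(11.5872, 15.5474) (0, 18.1151) (0, 0) (16.4086, 0)]
11. shoelace: 232.5077

Area of P6's cell: 232.5077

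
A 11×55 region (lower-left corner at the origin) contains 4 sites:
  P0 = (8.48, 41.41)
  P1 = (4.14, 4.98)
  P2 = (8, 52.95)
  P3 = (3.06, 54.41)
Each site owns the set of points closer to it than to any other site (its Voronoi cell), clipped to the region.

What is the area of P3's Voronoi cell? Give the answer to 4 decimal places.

Area of P3's cell: 40.5859

1. box [0,11]×[0,55]: [(0, 0) (11, 0) (11, 55) (0, 55)]
2. ⊥bis P3·P0 via (5.77,47.91): [(0, 45.5044) (11, 50.0905) (11, 55) (0, 55)]  |A|=79.2283
3. ⊥bis P3·P1 via (3.6,29.695): [(0, 45.5044) (11, 50.0905) (11, 55) (0, 55)]  |A|=79.2283
4. ⊥bis P3·P2 via (5.53,53.68): [(0, 45.5044) (3.5513, 46.985) (5.9201, 55) (0, 55)]  |A|=40.5859
5. canonical 4-gon: [(0, 45.5044) (3.5513, 46.985) (5.9201, 55) (0, 55)]
6. shoelace: 40.5859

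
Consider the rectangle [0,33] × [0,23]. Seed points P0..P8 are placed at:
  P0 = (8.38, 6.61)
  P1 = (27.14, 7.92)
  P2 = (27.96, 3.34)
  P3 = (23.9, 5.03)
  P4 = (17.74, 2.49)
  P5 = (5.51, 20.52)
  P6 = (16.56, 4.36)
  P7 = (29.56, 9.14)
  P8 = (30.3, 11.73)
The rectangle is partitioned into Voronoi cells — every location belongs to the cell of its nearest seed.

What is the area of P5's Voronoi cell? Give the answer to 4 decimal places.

Area of P5's cell: 167.7808

1. box [0,33]×[0,23]: [(0, 0) (33, 0) (33, 23) (0, 23)]
2. ⊥bis P5·P0 via (6.945,13.565): [(0, 12.1321) (33, 18.9408) (33, 23) (0, 23)]  |A|=246.2972
3. ⊥bis P5·P1 via (16.325,14.22): [(0, 12.1321) (17.1727, 15.6752) (21.4396, 23) (0, 23)]  |A|=171.8357
4. ⊥bis P5·P2 via (16.735,11.93): [(0, 12.1321) (17.1727, 15.6752) (21.4396, 23) (0, 23)]  |A|=171.8357
5. ⊥bis P5·P3 via (14.705,12.775): [(0, 12.1321) (17.1427, 15.669) (17.2284, 15.7708) (21.4396, 23) (0, 23)]  |A|=171.8345
6. ⊥bis P5·P4 via (11.625,11.505): [(0, 12.1321) (17.1427, 15.669) (17.2284, 15.7708) (21.4396, 23) (0, 23)]  |A|=171.8345
7. ⊥bis P5·P6 via (11.035,12.44): [(0, 12.1321) (15.1586, 15.2597) (18.1037, 17.2735) (21.4396, 23) (0, 23)]  |A|=170.4197
8. ⊥bis P5·P7 via (17.535,14.83): [(0, 12.1321) (15.1586, 15.2597) (18.1037, 17.2735) (21.2335, 22.6463) (21.4009, 23) (0, 23)]  |A|=170.4128
9. ⊥bis P5·P8 via (17.905,16.125): [(0, 12.1321) (15.1586, 15.2597) (18.1037, 17.2735) (18.6366, 18.1882) (20.3427, 23) (0, 23)]  |A|=167.7808
10. canonical 6-gon: [(0, 12.1321) (15.1586, 15.2597) (18.1037, 17.2735) (18.6366, 18.1882) (20.3427, 23) (0, 23)]
11. shoelace: 167.7808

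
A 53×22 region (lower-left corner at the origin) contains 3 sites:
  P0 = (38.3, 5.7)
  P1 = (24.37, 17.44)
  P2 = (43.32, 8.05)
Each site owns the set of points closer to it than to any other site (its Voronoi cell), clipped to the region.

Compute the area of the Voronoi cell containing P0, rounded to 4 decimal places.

1. box [0,53]×[0,22]: [(0, 0) (53, 0) (53, 22) (0, 22)]
2. ⊥bis P0·P1 via (31.335,11.57): [(21.584, 0) (53, 0) (53, 22) (40.1253, 22)]  |A|=487.1985
3. ⊥bis P0·P2 via (40.81,6.875): [(36.0135, 17.1212) (21.584, 0) (44.0284, 0)]  |A|=192.1376
4. canonical 3-gon: [(36.0135, 17.1212) (21.584, 0) (44.0284, 0)]
5. shoelace: 192.1376

Area of P0's cell: 192.1376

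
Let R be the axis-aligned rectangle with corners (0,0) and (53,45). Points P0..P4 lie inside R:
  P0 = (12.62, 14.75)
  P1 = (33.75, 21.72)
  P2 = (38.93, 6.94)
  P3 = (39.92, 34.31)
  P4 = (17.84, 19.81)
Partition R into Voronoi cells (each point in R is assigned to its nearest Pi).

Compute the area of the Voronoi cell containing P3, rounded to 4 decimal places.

Area of P3's cell: 552.4719

1. box [0,53]×[0,45]: [(0, 0) (53, 0) (53, 45) (0, 45)]
2. ⊥bis P3·P0 via (26.27,24.53): [(43.8453, 0) (53, 0) (53, 45) (11.6036, 45)]  |A|=1137.3992
3. ⊥bis P3·P1 via (36.835,28.015): [(16.7048, 37.8803) (53, 20.093) (53, 45) (11.6036, 45)]  |A|=599.3688
4. ⊥bis P3·P2 via (39.425,20.625): [(16.7048, 37.8803) (52.9097, 20.1372) (53, 20.134) (53, 45) (11.6036, 45)]  |A|=599.367
5. ⊥bis P3·P4 via (28.88,27.06): [(24.1801, 34.2168) (52.9097, 20.1372) (53, 20.134) (53, 45) (17.0987, 45)]  |A|=552.4719
6. canonical 5-gon: [(24.1801, 34.2168) (52.9097, 20.1372) (53, 20.134) (53, 45) (17.0987, 45)]
7. shoelace: 552.4719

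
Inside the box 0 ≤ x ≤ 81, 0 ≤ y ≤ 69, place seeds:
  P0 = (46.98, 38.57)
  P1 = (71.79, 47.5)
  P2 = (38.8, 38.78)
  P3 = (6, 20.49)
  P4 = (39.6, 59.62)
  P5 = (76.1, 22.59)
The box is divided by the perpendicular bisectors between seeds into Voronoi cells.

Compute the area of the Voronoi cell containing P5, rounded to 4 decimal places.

1. box [0,81]×[0,69]: [(0, 0) (81, 0) (81, 69) (0, 69)]
2. ⊥bis P5·P0 via (61.54,30.58): [(44.7588, 0) (81, 0) (81, 66.0415)]  |A|=1196.7119
3. ⊥bis P5·P1 via (73.945,35.045): [(62.9459, 33.1419) (44.7588, 0) (81, 0) (81, 36.2657)]  |A|=927.9235
4. ⊥bis P5·P2 via (57.45,30.685): [(62.9459, 33.1419) (44.7588, 0) (81, 0) (81, 36.2657)]  |A|=927.9235
5. ⊥bis P5·P3 via (41.05,21.54): [(62.9459, 33.1419) (44.7588, 0) (81, 0) (81, 36.2657)]  |A|=927.9235
6. ⊥bis P5·P4 via (57.85,41.105): [(62.9459, 33.1419) (44.7588, 0) (81, 0) (81, 36.2657)]  |A|=927.9235
7. canonical 4-gon: [(62.9459, 33.1419) (44.7588, 0) (81, 0) (81, 36.2657)]
8. shoelace: 927.9235

Area of P5's cell: 927.9235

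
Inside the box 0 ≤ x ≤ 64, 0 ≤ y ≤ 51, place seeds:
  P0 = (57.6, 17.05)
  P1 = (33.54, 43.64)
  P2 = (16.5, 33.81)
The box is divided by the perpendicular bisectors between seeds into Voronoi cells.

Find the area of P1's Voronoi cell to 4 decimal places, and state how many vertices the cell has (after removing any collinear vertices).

Area of P1's cell: 748.0827 (4 vertices)

1. box [0,64]×[0,51]: [(0, 0) (64, 0) (64, 51) (0, 51)]
2. ⊥bis P1·P0 via (45.57,30.345): [(0, 0) (12.0341, 0) (64, 47.0214) (64, 51) (0, 51)]  |A|=2042.2452
3. ⊥bis P1·P2 via (25.02,38.725): [(35.2442, 21.0017) (64, 47.0214) (64, 51) (17.9388, 51)]  |A|=748.0827
4. canonical 4-gon: [(35.2442, 21.0017) (64, 47.0214) (64, 51) (17.9388, 51)]
5. shoelace: 748.0827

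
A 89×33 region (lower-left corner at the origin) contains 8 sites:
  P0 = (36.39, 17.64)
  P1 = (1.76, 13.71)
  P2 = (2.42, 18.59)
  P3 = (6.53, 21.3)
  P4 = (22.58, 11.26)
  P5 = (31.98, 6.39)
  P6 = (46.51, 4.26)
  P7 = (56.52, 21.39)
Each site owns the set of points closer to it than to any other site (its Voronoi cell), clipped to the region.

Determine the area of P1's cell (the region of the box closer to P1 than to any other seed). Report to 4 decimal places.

Area of P1's cell: 175.3182

1. box [0,89]×[0,33]: [(0, 0) (89, 0) (89, 33) (0, 33)]
2. ⊥bis P1·P0 via (19.075,15.675): [(0, 0) (20.8539, 0) (17.1089, 33) (0, 33)]  |A|=626.3854
3. ⊥bis P1·P2 via (2.09,16.15): [(0, 16.4327) (0, 0) (20.8539, 0) (19.285, 13.8244)]  |A|=302.5987
4. ⊥bis P1·P3 via (4.145,17.505): [(7.4558, 15.4243) (0, 16.4327) (0, 0) (20.8539, 0) (19.998, 7.5421)]  |A|=266.0113
5. ⊥bis P1·P4 via (12.17,12.485): [(12.1674, 12.4632) (7.4558, 15.4243) (0, 16.4327) (0, 0) (10.7008, 0)]  |A|=175.3182
6. ⊥bis P1·P5 via (16.87,10.05): [(12.1674, 12.4632) (7.4558, 15.4243) (0, 16.4327) (0, 0) (10.7008, 0)]  |A|=175.3182
7. ⊥bis P1·P6 via (24.135,8.985): [(12.1674, 12.4632) (7.4558, 15.4243) (0, 16.4327) (0, 0) (10.7008, 0)]  |A|=175.3182
8. ⊥bis P1·P7 via (29.14,17.55): [(12.1674, 12.4632) (7.4558, 15.4243) (0, 16.4327) (0, 0) (10.7008, 0)]  |A|=175.3182
9. canonical 5-gon: [(12.1674, 12.4632) (7.4558, 15.4243) (0, 16.4327) (0, 0) (10.7008, 0)]
10. shoelace: 175.3182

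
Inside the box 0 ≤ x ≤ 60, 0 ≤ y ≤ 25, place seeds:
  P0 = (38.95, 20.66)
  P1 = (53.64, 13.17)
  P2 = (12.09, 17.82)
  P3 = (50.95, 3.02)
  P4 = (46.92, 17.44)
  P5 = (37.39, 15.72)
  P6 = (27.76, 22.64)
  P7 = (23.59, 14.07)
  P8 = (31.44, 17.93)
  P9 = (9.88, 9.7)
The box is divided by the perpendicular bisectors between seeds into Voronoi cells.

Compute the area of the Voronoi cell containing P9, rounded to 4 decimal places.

1. box [0,60]×[0,25]: [(0, 0) (60, 0) (60, 25) (0, 25)]
2. ⊥bis P9·P0 via (24.415,15.18): [(0, 0) (30.1382, 0) (20.7127, 25) (0, 25)]  |A|=635.6354
3. ⊥bis P9·P1 via (31.76,11.435): [(0, 0) (30.1382, 0) (20.7127, 25) (0, 25)]  |A|=635.6354
4. ⊥bis P9·P2 via (10.985,13.76): [(0, 16.7498) (0, 0) (30.1382, 0) (26.5473, 9.5245)]  |A|=365.855
5. ⊥bis P9·P3 via (30.415,6.36): [(0, 16.7498) (0, 0) (29.3806, 0) (29.6089, 1.4039) (26.5473, 9.5245)]  |A|=365.3232
6. ⊥bis P9·P4 via (28.4,13.57): [(0, 16.7498) (0, 0) (29.3806, 0) (29.6089, 1.4039) (26.5473, 9.5245)]  |A|=365.3232
7. ⊥bis P9·P5 via (23.635,12.71): [(24.1918, 10.1655) (0, 16.7498) (0, 0) (26.4163, 0)]  |A|=336.8715
8. ⊥bis P9·P6 via (18.82,16.17): [(24.6366, 8.1328) (22.9138, 10.5134) (0, 16.7498) (0, 0) (26.4163, 0)]  |A|=335.6499
9. ⊥bis P9·P7 via (16.735,11.885): [(16.6268, 12.2245) (0, 16.7498) (0, 0) (20.5233, 0)]  |A|=264.6907
10. ⊥bis P9·P8 via (20.66,13.815): [(16.6268, 12.2245) (0, 16.7498) (0, 0) (20.5233, 0)]  |A|=264.6907
11. canonical 4-gon: [(16.6268, 12.2245) (0, 16.7498) (0, 0) (20.5233, 0)]
12. shoelace: 264.6907

Area of P9's cell: 264.6907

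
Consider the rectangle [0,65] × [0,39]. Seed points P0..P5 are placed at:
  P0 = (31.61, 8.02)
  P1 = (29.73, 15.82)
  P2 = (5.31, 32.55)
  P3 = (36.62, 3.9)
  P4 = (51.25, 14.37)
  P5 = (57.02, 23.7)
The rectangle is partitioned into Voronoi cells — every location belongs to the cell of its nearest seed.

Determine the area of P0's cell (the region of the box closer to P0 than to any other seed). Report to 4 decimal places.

Area of P0's cell: 293.8104

1. box [0,65]×[0,39]: [(0, 0) (65, 0) (65, 39) (0, 39)]
2. ⊥bis P0·P1 via (30.67,11.92): [(0, 4.5277) (0, 0) (65, 0) (65, 20.1944)]  |A|=803.47
3. ⊥bis P0·P2 via (18.46,20.285): [(4.8545, 5.6978) (0, 0.493) (0, 0) (65, 0) (65, 20.1944)]  |A|=793.6766
4. ⊥bis P0·P3 via (34.115,5.96): [(41.0795, 14.429) (4.8545, 5.6978) (0, 0.493) (0, 0) (29.2138, 0)]  |A|=293.9673
5. ⊥bis P0·P4 via (41.43,11.195): [(40.5806, 13.8222) (40.4347, 14.2735) (4.8545, 5.6978) (0, 0.493) (0, 0) (29.2138, 0)]  |A|=293.8104
6. ⊥bis P0·P5 via (44.315,15.86): [(40.5806, 13.8222) (40.4347, 14.2735) (4.8545, 5.6978) (0, 0.493) (0, 0) (29.2138, 0)]  |A|=293.8104
7. canonical 6-gon: [(40.5806, 13.8222) (40.4347, 14.2735) (4.8545, 5.6978) (0, 0.493) (0, 0) (29.2138, 0)]
8. shoelace: 293.8104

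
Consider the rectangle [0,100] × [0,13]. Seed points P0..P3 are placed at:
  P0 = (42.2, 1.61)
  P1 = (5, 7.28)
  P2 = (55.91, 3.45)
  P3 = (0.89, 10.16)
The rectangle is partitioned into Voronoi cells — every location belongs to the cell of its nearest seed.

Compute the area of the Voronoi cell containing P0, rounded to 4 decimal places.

1. box [0,100]×[0,13]: [(0, 0) (100, 0) (100, 13) (0, 13)]
2. ⊥bis P0·P1 via (23.6,4.445): [(22.9225, 0) (100, 0) (100, 13) (24.9039, 13)]  |A|=989.1281
3. ⊥bis P0·P2 via (49.055,2.53): [(22.9225, 0) (49.3945, 0) (47.6498, 13) (24.9039, 13)]  |A|=319.9166
4. ⊥bis P0·P3 via (21.545,5.885): [(22.9225, 0) (49.3945, 0) (47.6498, 13) (24.9039, 13)]  |A|=319.9166
5. canonical 4-gon: [(22.9225, 0) (49.3945, 0) (47.6498, 13) (24.9039, 13)]
6. shoelace: 319.9166

Area of P0's cell: 319.9166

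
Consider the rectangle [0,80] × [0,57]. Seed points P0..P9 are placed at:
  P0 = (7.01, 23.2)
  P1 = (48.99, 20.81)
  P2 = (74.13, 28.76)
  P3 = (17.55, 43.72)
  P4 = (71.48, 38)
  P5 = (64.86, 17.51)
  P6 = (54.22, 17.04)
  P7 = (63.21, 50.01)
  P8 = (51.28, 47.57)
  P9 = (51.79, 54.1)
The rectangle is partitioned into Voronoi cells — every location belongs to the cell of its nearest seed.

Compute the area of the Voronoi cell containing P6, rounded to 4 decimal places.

1. box [0,80]×[0,57]: [(0, 0) (80, 0) (80, 57) (0, 57)]
2. ⊥bis P6·P0 via (30.615,20.12): [(27.9897, 0) (80, 0) (80, 57) (35.4271, 57)]  |A|=2752.6195
3. ⊥bis P6·P1 via (51.605,18.925): [(37.9631, 0) (80, 0) (80, 57) (79.051, 57)]  |A|=1225.0978
4. ⊥bis P6·P2 via (64.175,22.9): [(59.8125, 30.311) (37.9631, 0) (77.6551, 0)]  |A|=601.5522
5. ⊥bis P6·P3 via (35.885,30.38): [(59.8125, 30.311) (37.9631, 0) (77.6551, 0)]  |A|=601.5522
6. ⊥bis P6·P4 via (62.85,27.52): [(60.1435, 29.7487) (59.6815, 30.1292) (37.9631, 0) (77.6551, 0)]  |A|=601.4853
7. ⊥bis P6·P5 via (59.54,17.275): [(59.0131, 29.2021) (37.9631, 0) (60.3031, 0)]  |A|=326.1874
8. ⊥bis P6·P7 via (58.715,33.525): [(59.0131, 29.2021) (37.9631, 0) (60.3031, 0)]  |A|=326.1874
9. ⊥bis P6·P8 via (52.75,32.305): [(59.0131, 29.2021) (37.9631, 0) (60.3031, 0)]  |A|=326.1874
10. ⊥bis P6·P9 via (53.005,35.57): [(59.0131, 29.2021) (37.9631, 0) (60.3031, 0)]  |A|=326.1874
11. canonical 3-gon: [(59.0131, 29.2021) (37.9631, 0) (60.3031, 0)]
12. shoelace: 326.1874

Area of P6's cell: 326.1874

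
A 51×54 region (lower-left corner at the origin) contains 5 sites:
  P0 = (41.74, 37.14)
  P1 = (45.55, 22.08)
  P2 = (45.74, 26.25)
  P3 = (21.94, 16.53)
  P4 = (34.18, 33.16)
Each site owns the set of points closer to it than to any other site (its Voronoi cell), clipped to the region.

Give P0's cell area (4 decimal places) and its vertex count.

1. box [0,51]×[0,54]: [(0, 0) (51, 0) (51, 54) (0, 54)]
2. ⊥bis P0·P1 via (43.645,29.61): [(0, 18.5683) (51, 31.4707) (51, 54) (0, 54)]  |A|=1478.0039
3. ⊥bis P0·P2 via (43.74,31.695): [(0, 18.5683) (25.7122, 25.0732) (51, 34.3617) (51, 54) (0, 54)]  |A|=1441.4511
4. ⊥bis P0·P3 via (31.84,26.835): [(31.4718, 27.1888) (51, 34.3617) (51, 54) (3.5637, 54)]  |A|=827.6639
5. ⊥bis P0·P4 via (37.96,35.15): [(40.4208, 30.4758) (51, 34.3617) (51, 54) (28.0363, 54)]  |A|=373.9804
6. canonical 4-gon: [(40.4208, 30.4758) (51, 34.3617) (51, 54) (28.0363, 54)]
7. shoelace: 373.9804

Area of P0's cell: 373.9804 (4 vertices)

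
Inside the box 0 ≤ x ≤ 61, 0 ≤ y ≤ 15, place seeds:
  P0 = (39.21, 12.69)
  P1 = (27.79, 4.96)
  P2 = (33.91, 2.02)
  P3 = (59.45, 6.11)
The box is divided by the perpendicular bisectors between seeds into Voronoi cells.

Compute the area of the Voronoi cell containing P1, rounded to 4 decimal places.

1. box [0,61]×[0,15]: [(0, 0) (61, 0) (61, 15) (0, 15)]
2. ⊥bis P1·P0 via (33.5,8.825): [(0, 0) (39.4735, 0) (29.3202, 15) (0, 15)]  |A|=515.953
3. ⊥bis P1·P2 via (30.85,3.49): [(0, 0) (29.1734, 0) (33.4491, 8.9003) (29.3202, 15) (0, 15)]  |A|=470.1164
4. ⊥bis P1·P3 via (43.62,5.535): [(0, 0) (29.1734, 0) (33.4491, 8.9003) (29.3202, 15) (0, 15)]  |A|=470.1164
5. canonical 5-gon: [(0, 0) (29.1734, 0) (33.4491, 8.9003) (29.3202, 15) (0, 15)]
6. shoelace: 470.1164

Area of P1's cell: 470.1164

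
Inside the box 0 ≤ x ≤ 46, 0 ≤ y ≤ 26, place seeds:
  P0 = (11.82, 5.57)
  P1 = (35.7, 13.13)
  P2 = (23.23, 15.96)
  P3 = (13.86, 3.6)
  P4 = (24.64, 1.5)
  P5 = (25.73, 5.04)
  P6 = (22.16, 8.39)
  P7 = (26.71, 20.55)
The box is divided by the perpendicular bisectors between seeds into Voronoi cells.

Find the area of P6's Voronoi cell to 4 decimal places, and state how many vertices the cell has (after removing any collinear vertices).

Area of P6's cell: 68.2991 (5 vertices)

1. box [0,46]×[0,26]: [(0, 0) (46, 0) (46, 26) (0, 26)]
2. ⊥bis P6·P0 via (16.99,6.98): [(18.8936, 0) (46, 0) (46, 26) (11.8027, 26)]  |A|=796.9473
3. ⊥bis P6·P1 via (28.93,10.76): [(18.8936, 0) (32.6968, 0) (23.5949, 26) (11.8027, 26)]  |A|=332.739
4. ⊥bis P6·P2 via (22.695,12.175): [(15.2876, 13.222) (18.8936, 0) (32.6968, 0) (28.7334, 11.3215)]  |A|=163.5998
5. ⊥bis P6·P3 via (18.01,5.995): [(15.2876, 13.222) (16.5854, 8.4635) (21.4698, 0) (32.6968, 0) (28.7334, 11.3215)]  |A|=152.6982
6. ⊥bis P6·P4 via (23.4,4.945): [(15.2876, 13.222) (16.5854, 8.4635) (19.4388, 3.5192) (30.119, 7.3635) (28.7334, 11.3215)]  |A|=88.6666
7. ⊥bis P6·P5 via (23.945,6.715): [(28.3222, 11.3796) (15.2876, 13.222) (16.5854, 8.4635) (19.4388, 3.5192) (21.7149, 4.3385)]  |A|=68.2991
8. ⊥bis P6·P7 via (24.435,14.47): [(28.3222, 11.3796) (15.2876, 13.222) (16.5854, 8.4635) (19.4388, 3.5192) (21.7149, 4.3385)]  |A|=68.2991
9. canonical 5-gon: [(28.3222, 11.3796) (15.2876, 13.222) (16.5854, 8.4635) (19.4388, 3.5192) (21.7149, 4.3385)]
10. shoelace: 68.2991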